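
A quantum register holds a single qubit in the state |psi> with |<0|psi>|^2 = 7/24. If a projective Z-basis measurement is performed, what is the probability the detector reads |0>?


|alpha|^2 = 7/24 = 0.2917
|beta|^2 = 1 - 7/24 = 17/24 = 0.7083
P(|0>) = |alpha|^2 = 0.2917

0.2917


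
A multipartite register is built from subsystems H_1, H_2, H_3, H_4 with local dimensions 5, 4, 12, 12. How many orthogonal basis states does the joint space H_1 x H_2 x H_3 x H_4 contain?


dim(H_1 x H_2 x H_3 x H_4) = 5 * 4 * 12 * 12
= 20 * 12 * 12
= 240 * 12
= 2880

2880


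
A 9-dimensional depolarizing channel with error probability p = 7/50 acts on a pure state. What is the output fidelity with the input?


F = (1-p) + p/d
= (1 - 0.1400) + 0.1400/9
= 0.8600 + 0.0156
= 0.8756

0.8756


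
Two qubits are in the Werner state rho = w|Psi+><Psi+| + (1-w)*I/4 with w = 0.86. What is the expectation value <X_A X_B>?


|Psi+> = (|01> + |10>)/sqrt(2)
For the pure Bell state, <X_A X_B> = +1 (Bell-state Pauli correlator).
The maximally-mixed part I/4 has tr(I/4 * P tensor P) = 0 for any traceless Pauli P.
So <X_A X_B>_rho = w * (+1) + (1 - w) * 0
= 0.86 * (+1)
= 0.8600

0.8600


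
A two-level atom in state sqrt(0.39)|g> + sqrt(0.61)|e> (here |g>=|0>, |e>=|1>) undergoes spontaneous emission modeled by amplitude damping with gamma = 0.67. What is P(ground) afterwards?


For amplitude damping with parameter gamma on state sqrt(a)|0> + sqrt(b)|1>:
alpha^2 = 0.39, beta^2 = 0.61
P(|0>) = alpha^2 + gamma * beta^2
= 0.39 + 0.67 * 0.61
= 0.39 + 0.4087
= 0.7987

0.7987


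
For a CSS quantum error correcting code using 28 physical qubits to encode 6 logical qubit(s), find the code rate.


Code rate R = k/n
= 6/28
= 0.2143

0.2143


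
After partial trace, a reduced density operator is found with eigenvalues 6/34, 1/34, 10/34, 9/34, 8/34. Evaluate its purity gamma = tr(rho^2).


tr(rho^2) = sum of eigenvalues squared
= (6/34)^2 + (1/34)^2 + (10/34)^2 + (9/34)^2 + (8/34)^2
= (36 + 1 + 100 + 81 + 64) / 1156
= 282/1156
= 0.2439

0.2439


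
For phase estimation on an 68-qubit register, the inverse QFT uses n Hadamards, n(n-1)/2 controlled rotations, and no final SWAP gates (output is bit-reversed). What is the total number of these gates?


Hadamard gates: 68
Controlled rotations: n*(n-1)/2 = 68*67/2 = 2278
SWAP gates: 0 (omitted)
Total = 68 + 2278
= 2346

2346


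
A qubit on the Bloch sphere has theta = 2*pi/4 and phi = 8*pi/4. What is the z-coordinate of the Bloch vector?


theta = 1.5708, phi = 6.2832
r_z = cos(theta) = 0.0000

0.0000


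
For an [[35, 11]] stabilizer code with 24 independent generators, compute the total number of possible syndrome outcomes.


Each stabilizer generator gives a binary (+1 or -1) measurement outcome.
With 24 independent generators:
Total syndromes = 2^24
= 16777216

16777216


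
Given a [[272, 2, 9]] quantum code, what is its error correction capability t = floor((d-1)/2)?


Code parameters: [[272, 2, 9]], distance d = 9.
Number of correctable errors = floor((d-1)/2)
= floor((9 - 1)/2)
= floor(8/2)
= 4

4


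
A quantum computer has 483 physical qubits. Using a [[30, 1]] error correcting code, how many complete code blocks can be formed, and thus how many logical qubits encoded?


Each code block uses 30 physical qubits for 1 logical qubit(s).
Number of complete blocks = floor(483 / 30) = 16
Logical qubits = 16 * 1
= 16

16


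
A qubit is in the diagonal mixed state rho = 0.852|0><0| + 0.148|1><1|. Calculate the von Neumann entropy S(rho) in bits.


S = -p*log2(p) - (1-p)*log2(1-p)
p = 0.8520, 1-p = 0.1480
= -0.8520 * log2(0.8520) - 0.1480 * log2(0.1480)
= -(-0.1969) - (-0.4079)
= 0.6048

0.6048


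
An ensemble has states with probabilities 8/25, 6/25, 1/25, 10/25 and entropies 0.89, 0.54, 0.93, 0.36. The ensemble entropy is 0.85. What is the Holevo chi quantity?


chi = S(rho) - sum_i p_i * S(rho_i)
Weighted entropy = 8/25 * 0.89 + 6/25 * 0.54 + 1/25 * 0.93 + 10/25 * 0.36
= 0.5956
chi = 0.85 - 0.5956
= 0.2544

0.2544


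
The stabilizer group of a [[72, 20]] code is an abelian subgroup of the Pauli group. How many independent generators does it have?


For an [[n,k]] stabilizer code:
Number of stabilizer generators = n - k
= 72 - 20
= 52

52


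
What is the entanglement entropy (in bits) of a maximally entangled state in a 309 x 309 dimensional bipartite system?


For a maximally entangled state in d x d:
S = log2(d) = log2(309)
= 8.2715

8.2715


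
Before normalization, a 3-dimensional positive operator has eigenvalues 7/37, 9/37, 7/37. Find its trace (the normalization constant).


tr(M) = sum of eigenvalues
= 7/37 + 9/37 + 7/37
= 23/37
= 0.6216

0.6216


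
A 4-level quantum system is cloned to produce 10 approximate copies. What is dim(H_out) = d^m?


Output space = H^(tensor 10) where dim(H) = 4
dim = 4^10
= 16 (after 2 factors)
= 64 (after 3 factors)
= 256 (after 4 factors)
= 1024 (after 5 factors)
= 4096 (after 6 factors)
= 16384 (after 7 factors)
= 65536 (after 8 factors)
= 262144 (after 9 factors)
= 1048576 (after 10 factors)
= 1048576

1048576


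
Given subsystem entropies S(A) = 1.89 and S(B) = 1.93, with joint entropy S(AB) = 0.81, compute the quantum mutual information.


I(A:B) = S(A) + S(B) - S(AB)
= 1.89 + 1.93 - 0.81
= 3.0100

3.0100


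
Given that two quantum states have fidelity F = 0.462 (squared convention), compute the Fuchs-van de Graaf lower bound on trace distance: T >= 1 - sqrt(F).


Fuchs-van de Graaf (squared-fidelity convention): 1 - sqrt(F) <= T <= sqrt(1 - F).
Lower bound: T >= 1 - sqrt(F)
sqrt(F) = sqrt(0.462) = 0.6797
T >= 1 - 0.6797
T >= 0.3203

0.3203


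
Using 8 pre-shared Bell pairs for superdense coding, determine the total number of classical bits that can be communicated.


Superdense coding allows 2 classical bits per shared entangled pair.
8 pair(s) -> 2 * 8 = 16 classical bits

16


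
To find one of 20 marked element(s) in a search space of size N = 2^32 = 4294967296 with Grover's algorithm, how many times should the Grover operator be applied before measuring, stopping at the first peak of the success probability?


After j Grover iterations the success probability is P(j) = sin^2((2j+1)*theta), where sin(theta) = sqrt(k/N).
N = 2^32 = 4294967296, k = 20
sin(theta) = sqrt(k/N) = 6.82393792e-05
theta = arcsin(sqrt(k/N)) = 6.823937925e-05 rad
P(j) reaches its first maximum when (2j+1)*theta is as close as possible to pi/2, i.e. j = round(pi/(4*theta) - 1/2).
pi/(4*theta) - 1/2 = 11508.9564
(For comparison, the common estimate pi/4 * sqrt(N/k) = 11509.4565; the exact maximiser is used here.)
Optimal iterations = 11509

11509


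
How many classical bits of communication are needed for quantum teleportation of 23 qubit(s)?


Quantum teleportation requires 2 classical bits per qubit teleported.
23 qubit(s) -> 2 * 23 = 46 classical bits

46


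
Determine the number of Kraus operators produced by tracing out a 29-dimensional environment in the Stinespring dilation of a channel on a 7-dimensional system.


Tracing out the environment in an orthonormal basis {|i>_E} gives Kraus operators K_i = <i|_E U |0>_E.
Number of Kraus operators = dim(H_env) = d_env
= 29

29


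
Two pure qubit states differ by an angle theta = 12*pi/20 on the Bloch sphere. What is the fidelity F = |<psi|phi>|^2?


For states separated by angle theta on Bloch sphere:
F = cos^2(theta/2)
theta = 12*pi/20 = 1.8850
theta/2 = 0.9425
cos(theta/2) = 0.5878
F = 0.3455

0.3455


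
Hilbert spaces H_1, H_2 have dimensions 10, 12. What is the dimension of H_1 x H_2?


dim(H_1 x H_2) = 10 * 12
= 120

120


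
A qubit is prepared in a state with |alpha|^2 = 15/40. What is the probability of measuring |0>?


|alpha|^2 = 15/40 = 0.3750
|beta|^2 = 1 - 15/40 = 25/40 = 0.6250
P(|0>) = |alpha|^2 = 0.3750

0.3750


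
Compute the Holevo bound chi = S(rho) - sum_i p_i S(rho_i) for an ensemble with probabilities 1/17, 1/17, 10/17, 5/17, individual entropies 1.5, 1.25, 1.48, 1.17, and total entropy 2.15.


chi = S(rho) - sum_i p_i * S(rho_i)
Weighted entropy = 1/17 * 1.5 + 1/17 * 1.25 + 10/17 * 1.48 + 5/17 * 1.17
= 1.3765
chi = 2.15 - 1.3765
= 0.7735

0.7735


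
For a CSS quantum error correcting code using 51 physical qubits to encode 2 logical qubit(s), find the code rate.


Code rate R = k/n
= 2/51
= 0.0392

0.0392


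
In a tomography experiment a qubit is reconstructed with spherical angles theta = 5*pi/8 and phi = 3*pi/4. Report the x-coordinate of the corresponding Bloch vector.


theta = 1.9635, phi = 2.3562
r_x = sin(theta)*cos(phi) = 0.9239 * -0.7071
r_x = -0.6533

-0.6533


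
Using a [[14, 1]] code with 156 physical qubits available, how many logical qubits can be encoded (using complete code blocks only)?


Each code block uses 14 physical qubits for 1 logical qubit(s).
Number of complete blocks = floor(156 / 14) = 11
Logical qubits = 11 * 1
= 11

11


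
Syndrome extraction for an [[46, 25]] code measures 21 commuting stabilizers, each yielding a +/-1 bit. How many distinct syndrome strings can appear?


Each stabilizer generator gives a binary (+1 or -1) measurement outcome.
With 21 independent generators:
Total syndromes = 2^21
= 2097152

2097152


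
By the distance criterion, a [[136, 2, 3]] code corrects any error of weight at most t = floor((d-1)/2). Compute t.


Code parameters: [[136, 2, 3]], distance d = 3.
Number of correctable errors = floor((d-1)/2)
= floor((3 - 1)/2)
= floor(2/2)
= 1

1


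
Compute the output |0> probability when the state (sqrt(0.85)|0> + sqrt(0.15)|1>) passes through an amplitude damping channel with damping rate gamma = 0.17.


For amplitude damping with parameter gamma on state sqrt(a)|0> + sqrt(b)|1>:
alpha^2 = 0.85, beta^2 = 0.15
P(|0>) = alpha^2 + gamma * beta^2
= 0.85 + 0.17 * 0.15
= 0.85 + 0.0255
= 0.8755

0.8755


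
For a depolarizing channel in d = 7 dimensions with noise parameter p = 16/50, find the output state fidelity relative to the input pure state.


F = (1-p) + p/d
= (1 - 0.3200) + 0.3200/7
= 0.6800 + 0.0457
= 0.7257

0.7257


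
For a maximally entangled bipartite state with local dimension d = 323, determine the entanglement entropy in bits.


For a maximally entangled state in d x d:
S = log2(d) = log2(323)
= 8.3354

8.3354


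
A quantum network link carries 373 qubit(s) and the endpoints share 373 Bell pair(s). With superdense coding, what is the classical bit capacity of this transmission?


Superdense coding allows 2 classical bits per shared entangled pair.
373 pair(s) -> 2 * 373 = 746 classical bits

746


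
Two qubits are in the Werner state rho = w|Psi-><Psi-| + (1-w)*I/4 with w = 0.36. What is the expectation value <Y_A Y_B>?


|Psi-> = (|01> - |10>)/sqrt(2)
For the pure Bell state, <Y_A Y_B> = -1 (Bell-state Pauli correlator).
The maximally-mixed part I/4 has tr(I/4 * P tensor P) = 0 for any traceless Pauli P.
So <Y_A Y_B>_rho = w * (-1) + (1 - w) * 0
= 0.36 * (-1)
= -0.3600

-0.3600


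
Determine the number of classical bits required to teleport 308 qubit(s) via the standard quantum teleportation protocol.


Quantum teleportation requires 2 classical bits per qubit teleported.
308 qubit(s) -> 2 * 308 = 616 classical bits

616


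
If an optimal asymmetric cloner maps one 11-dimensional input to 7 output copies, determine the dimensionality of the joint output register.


Output space = H^(tensor 7) where dim(H) = 11
dim = 11^7
= 121 (after 2 factors)
= 1331 (after 3 factors)
= 14641 (after 4 factors)
= 161051 (after 5 factors)
= 1771561 (after 6 factors)
= 19487171 (after 7 factors)
= 19487171

19487171


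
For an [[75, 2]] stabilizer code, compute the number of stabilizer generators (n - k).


For an [[n,k]] stabilizer code:
Number of stabilizer generators = n - k
= 75 - 2
= 73

73


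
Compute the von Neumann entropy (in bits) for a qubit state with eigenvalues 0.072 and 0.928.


S = -p*log2(p) - (1-p)*log2(1-p)
p = 0.0720, 1-p = 0.9280
= -0.0720 * log2(0.0720) - 0.9280 * log2(0.9280)
= -(-0.2733) - (-0.1000)
= 0.3733

0.3733


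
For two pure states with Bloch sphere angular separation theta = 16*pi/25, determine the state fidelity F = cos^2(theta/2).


For states separated by angle theta on Bloch sphere:
F = cos^2(theta/2)
theta = 16*pi/25 = 2.0106
theta/2 = 1.0053
cos(theta/2) = 0.5358
F = 0.2871

0.2871


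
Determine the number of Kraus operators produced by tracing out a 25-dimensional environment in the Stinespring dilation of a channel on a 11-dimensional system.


Tracing out the environment in an orthonormal basis {|i>_E} gives Kraus operators K_i = <i|_E U |0>_E.
Number of Kraus operators = dim(H_env) = d_env
= 25

25


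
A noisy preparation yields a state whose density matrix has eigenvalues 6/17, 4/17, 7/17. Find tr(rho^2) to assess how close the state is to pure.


tr(rho^2) = sum of eigenvalues squared
= (6/17)^2 + (4/17)^2 + (7/17)^2
= (36 + 16 + 49) / 289
= 101/289
= 0.3495

0.3495


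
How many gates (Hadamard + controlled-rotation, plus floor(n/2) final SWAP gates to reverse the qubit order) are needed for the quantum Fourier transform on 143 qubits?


Hadamard gates: 143
Controlled rotations: n*(n-1)/2 = 143*142/2 = 10153
SWAP gates: floor(n/2) = floor(143/2) = 71
Total = 143 + 10153 + 71
= 10367

10367


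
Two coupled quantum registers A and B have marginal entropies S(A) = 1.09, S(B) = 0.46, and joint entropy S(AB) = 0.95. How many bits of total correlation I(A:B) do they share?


I(A:B) = S(A) + S(B) - S(AB)
= 1.09 + 0.46 - 0.95
= 0.6000

0.6000


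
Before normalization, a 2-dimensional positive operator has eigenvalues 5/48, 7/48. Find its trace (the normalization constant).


tr(M) = sum of eigenvalues
= 5/48 + 7/48
= 12/48
= 0.2500

0.2500


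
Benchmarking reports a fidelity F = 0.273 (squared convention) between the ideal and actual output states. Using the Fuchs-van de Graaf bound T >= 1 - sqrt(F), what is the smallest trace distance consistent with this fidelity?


Fuchs-van de Graaf (squared-fidelity convention): 1 - sqrt(F) <= T <= sqrt(1 - F).
Lower bound: T >= 1 - sqrt(F)
sqrt(F) = sqrt(0.273) = 0.5225
T >= 1 - 0.5225
T >= 0.4775

0.4775


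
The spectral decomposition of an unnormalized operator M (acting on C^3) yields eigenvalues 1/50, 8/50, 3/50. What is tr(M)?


tr(M) = sum of eigenvalues
= 1/50 + 8/50 + 3/50
= 12/50
= 0.2400

0.2400


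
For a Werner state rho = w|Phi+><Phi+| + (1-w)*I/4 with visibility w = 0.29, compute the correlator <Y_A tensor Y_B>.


|Phi+> = (|00> + |11>)/sqrt(2)
For the pure Bell state, <Y_A Y_B> = -1 (Bell-state Pauli correlator).
The maximally-mixed part I/4 has tr(I/4 * P tensor P) = 0 for any traceless Pauli P.
So <Y_A Y_B>_rho = w * (-1) + (1 - w) * 0
= 0.29 * (-1)
= -0.2900

-0.2900


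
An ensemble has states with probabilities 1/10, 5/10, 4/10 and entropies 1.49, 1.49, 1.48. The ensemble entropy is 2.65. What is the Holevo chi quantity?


chi = S(rho) - sum_i p_i * S(rho_i)
Weighted entropy = 1/10 * 1.49 + 5/10 * 1.49 + 4/10 * 1.48
= 1.4860
chi = 2.65 - 1.4860
= 1.1640

1.1640


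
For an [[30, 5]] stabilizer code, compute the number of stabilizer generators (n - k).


For an [[n,k]] stabilizer code:
Number of stabilizer generators = n - k
= 30 - 5
= 25

25


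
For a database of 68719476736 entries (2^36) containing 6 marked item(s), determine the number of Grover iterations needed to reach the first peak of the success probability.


After j Grover iterations the success probability is P(j) = sin^2((2j+1)*theta), where sin(theta) = sqrt(k/N).
N = 2^36 = 68719476736, k = 6
sin(theta) = sqrt(k/N) = 9.344061824e-06
theta = arcsin(sqrt(k/N)) = 9.344061824e-06 rad
P(j) reaches its first maximum when (2j+1)*theta is as close as possible to pi/2, i.e. j = round(pi/(4*theta) - 1/2).
pi/(4*theta) - 1/2 = 84052.6857
(For comparison, the common estimate pi/4 * sqrt(N/k) = 84053.1857; the exact maximiser is used here.)
Optimal iterations = 84053

84053


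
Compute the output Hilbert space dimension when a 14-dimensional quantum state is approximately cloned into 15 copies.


Output space = H^(tensor 15) where dim(H) = 14
dim = 14^15
= 196 (after 2 factors)
= 2744 (after 3 factors)
= 38416 (after 4 factors)
= 537824 (after 5 factors)
= 7529536 (after 6 factors)
= 105413504 (after 7 factors)
= 1475789056 (after 8 factors)
= 20661046784 (after 9 factors)
= 289254654976 (after 10 factors)
= 4049565169664 (after 11 factors)
= 56693912375296 (after 12 factors)
= 793714773254144 (after 13 factors)
= 11112006825558016 (after 14 factors)
= 155568095557812224 (after 15 factors)
= 155568095557812224

155568095557812224


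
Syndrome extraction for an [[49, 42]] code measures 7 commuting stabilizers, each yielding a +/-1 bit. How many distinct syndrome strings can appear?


Each stabilizer generator gives a binary (+1 or -1) measurement outcome.
With 7 independent generators:
Total syndromes = 2^7
= 128

128


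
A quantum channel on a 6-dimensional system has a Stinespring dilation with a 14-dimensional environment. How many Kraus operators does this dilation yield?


Tracing out the environment in an orthonormal basis {|i>_E} gives Kraus operators K_i = <i|_E U |0>_E.
Number of Kraus operators = dim(H_env) = d_env
= 14

14


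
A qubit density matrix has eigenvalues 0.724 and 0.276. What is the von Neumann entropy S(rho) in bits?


S = -p*log2(p) - (1-p)*log2(1-p)
p = 0.7240, 1-p = 0.2760
= -0.7240 * log2(0.7240) - 0.2760 * log2(0.2760)
= -(-0.3373) - (-0.5126)
= 0.8499

0.8499


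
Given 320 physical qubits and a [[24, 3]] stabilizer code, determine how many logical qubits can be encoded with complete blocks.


Each code block uses 24 physical qubits for 3 logical qubit(s).
Number of complete blocks = floor(320 / 24) = 13
Logical qubits = 13 * 3
= 39

39


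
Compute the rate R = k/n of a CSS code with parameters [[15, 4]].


Code rate R = k/n
= 4/15
= 0.2667

0.2667


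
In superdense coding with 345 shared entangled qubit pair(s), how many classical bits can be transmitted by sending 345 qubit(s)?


Superdense coding allows 2 classical bits per shared entangled pair.
345 pair(s) -> 2 * 345 = 690 classical bits

690


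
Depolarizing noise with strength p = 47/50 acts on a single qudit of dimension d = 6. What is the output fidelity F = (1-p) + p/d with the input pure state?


F = (1-p) + p/d
= (1 - 0.9400) + 0.9400/6
= 0.0600 + 0.1567
= 0.2167

0.2167


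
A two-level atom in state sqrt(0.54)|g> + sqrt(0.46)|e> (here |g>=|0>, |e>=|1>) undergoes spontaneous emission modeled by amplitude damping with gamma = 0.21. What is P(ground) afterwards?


For amplitude damping with parameter gamma on state sqrt(a)|0> + sqrt(b)|1>:
alpha^2 = 0.54, beta^2 = 0.46
P(|0>) = alpha^2 + gamma * beta^2
= 0.54 + 0.21 * 0.46
= 0.54 + 0.0966
= 0.6366

0.6366


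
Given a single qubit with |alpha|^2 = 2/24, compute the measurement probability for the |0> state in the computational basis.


|alpha|^2 = 2/24 = 0.0833
|beta|^2 = 1 - 2/24 = 22/24 = 0.9167
P(|0>) = |alpha|^2 = 0.0833

0.0833


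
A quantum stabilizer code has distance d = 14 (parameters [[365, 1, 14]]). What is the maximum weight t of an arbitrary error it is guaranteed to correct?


Code parameters: [[365, 1, 14]], distance d = 14.
Number of correctable errors = floor((d-1)/2)
= floor((14 - 1)/2)
= floor(13/2)
= 6

6


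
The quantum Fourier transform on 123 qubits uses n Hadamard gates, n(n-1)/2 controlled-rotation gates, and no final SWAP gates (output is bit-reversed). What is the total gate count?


Hadamard gates: 123
Controlled rotations: n*(n-1)/2 = 123*122/2 = 7503
SWAP gates: 0 (omitted)
Total = 123 + 7503
= 7626

7626


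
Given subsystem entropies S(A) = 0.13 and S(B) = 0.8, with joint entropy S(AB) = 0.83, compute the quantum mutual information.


I(A:B) = S(A) + S(B) - S(AB)
= 0.13 + 0.8 - 0.83
= 0.1000

0.1000


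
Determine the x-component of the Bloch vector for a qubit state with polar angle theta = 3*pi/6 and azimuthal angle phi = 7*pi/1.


theta = 1.5708, phi = 21.9911
r_x = sin(theta)*cos(phi) = 1.0000 * -1.0000
r_x = -1.0000

-1.0000


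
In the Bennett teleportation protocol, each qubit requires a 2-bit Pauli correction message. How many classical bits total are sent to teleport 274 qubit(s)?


Quantum teleportation requires 2 classical bits per qubit teleported.
274 qubit(s) -> 2 * 274 = 548 classical bits

548


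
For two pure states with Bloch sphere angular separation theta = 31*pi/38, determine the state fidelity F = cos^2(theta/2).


For states separated by angle theta on Bloch sphere:
F = cos^2(theta/2)
theta = 31*pi/38 = 2.5629
theta/2 = 1.2814
cos(theta/2) = 0.2853
F = 0.0814

0.0814


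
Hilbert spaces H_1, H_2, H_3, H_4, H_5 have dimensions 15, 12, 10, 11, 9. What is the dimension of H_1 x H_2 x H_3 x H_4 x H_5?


dim(H_1 x H_2 x H_3 x H_4 x H_5) = 15 * 12 * 10 * 11 * 9
= 180 * 10 * 11 * 9
= 1800 * 11 * 9
= 19800 * 9
= 178200

178200


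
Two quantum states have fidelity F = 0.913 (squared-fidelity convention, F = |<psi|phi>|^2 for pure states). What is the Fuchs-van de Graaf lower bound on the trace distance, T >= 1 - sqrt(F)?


Fuchs-van de Graaf (squared-fidelity convention): 1 - sqrt(F) <= T <= sqrt(1 - F).
Lower bound: T >= 1 - sqrt(F)
sqrt(F) = sqrt(0.913) = 0.9555
T >= 1 - 0.9555
T >= 0.0445

0.0445


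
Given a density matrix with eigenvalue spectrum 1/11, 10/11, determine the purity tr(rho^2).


tr(rho^2) = sum of eigenvalues squared
= (1/11)^2 + (10/11)^2
= (1 + 100) / 121
= 101/121
= 0.8347

0.8347


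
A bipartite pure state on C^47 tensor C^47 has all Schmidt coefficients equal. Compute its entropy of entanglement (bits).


For a maximally entangled state in d x d:
S = log2(d) = log2(47)
= 5.5546

5.5546


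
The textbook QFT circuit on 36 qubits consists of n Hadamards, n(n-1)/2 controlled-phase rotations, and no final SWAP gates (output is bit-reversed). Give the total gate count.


Hadamard gates: 36
Controlled rotations: n*(n-1)/2 = 36*35/2 = 630
SWAP gates: 0 (omitted)
Total = 36 + 630
= 666

666


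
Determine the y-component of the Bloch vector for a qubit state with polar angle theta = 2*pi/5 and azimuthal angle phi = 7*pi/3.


theta = 1.2566, phi = 7.3304
r_y = sin(theta)*sin(phi) = 0.9511 * 0.8660
r_y = 0.8236

0.8236


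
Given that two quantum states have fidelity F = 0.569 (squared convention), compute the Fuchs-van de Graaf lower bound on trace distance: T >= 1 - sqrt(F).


Fuchs-van de Graaf (squared-fidelity convention): 1 - sqrt(F) <= T <= sqrt(1 - F).
Lower bound: T >= 1 - sqrt(F)
sqrt(F) = sqrt(0.569) = 0.7543
T >= 1 - 0.7543
T >= 0.2457

0.2457


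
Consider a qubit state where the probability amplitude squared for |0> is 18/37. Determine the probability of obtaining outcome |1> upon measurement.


|alpha|^2 = 18/37 = 0.4865
|beta|^2 = 1 - 18/37 = 19/37 = 0.5135
P(|1>) = |beta|^2 = 0.5135

0.5135


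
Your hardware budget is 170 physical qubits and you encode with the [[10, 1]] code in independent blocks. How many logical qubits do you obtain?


Each code block uses 10 physical qubits for 1 logical qubit(s).
Number of complete blocks = floor(170 / 10) = 17
Logical qubits = 17 * 1
= 17

17


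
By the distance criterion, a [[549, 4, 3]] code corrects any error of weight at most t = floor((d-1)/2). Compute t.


Code parameters: [[549, 4, 3]], distance d = 3.
Number of correctable errors = floor((d-1)/2)
= floor((3 - 1)/2)
= floor(2/2)
= 1

1


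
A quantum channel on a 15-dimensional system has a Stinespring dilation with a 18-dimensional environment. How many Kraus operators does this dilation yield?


Tracing out the environment in an orthonormal basis {|i>_E} gives Kraus operators K_i = <i|_E U |0>_E.
Number of Kraus operators = dim(H_env) = d_env
= 18

18


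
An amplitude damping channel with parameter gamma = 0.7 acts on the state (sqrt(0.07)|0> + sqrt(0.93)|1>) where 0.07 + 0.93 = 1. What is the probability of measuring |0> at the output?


For amplitude damping with parameter gamma on state sqrt(a)|0> + sqrt(b)|1>:
alpha^2 = 0.07, beta^2 = 0.93
P(|0>) = alpha^2 + gamma * beta^2
= 0.07 + 0.7 * 0.93
= 0.07 + 0.6510
= 0.7210

0.7210


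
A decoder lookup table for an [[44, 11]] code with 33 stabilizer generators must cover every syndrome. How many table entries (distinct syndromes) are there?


Each stabilizer generator gives a binary (+1 or -1) measurement outcome.
With 33 independent generators:
Total syndromes = 2^33
= 8589934592

8589934592


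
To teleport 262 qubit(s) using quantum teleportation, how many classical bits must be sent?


Quantum teleportation requires 2 classical bits per qubit teleported.
262 qubit(s) -> 2 * 262 = 524 classical bits

524


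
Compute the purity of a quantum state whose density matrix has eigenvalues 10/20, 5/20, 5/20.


tr(rho^2) = sum of eigenvalues squared
= (10/20)^2 + (5/20)^2 + (5/20)^2
= (100 + 25 + 25) / 400
= 150/400
= 0.3750

0.3750


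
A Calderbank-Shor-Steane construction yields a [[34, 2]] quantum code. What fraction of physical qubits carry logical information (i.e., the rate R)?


Code rate R = k/n
= 2/34
= 0.0588

0.0588


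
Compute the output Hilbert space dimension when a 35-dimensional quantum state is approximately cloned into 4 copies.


Output space = H^(tensor 4) where dim(H) = 35
dim = 35^4
= 1225 (after 2 factors)
= 42875 (after 3 factors)
= 1500625 (after 4 factors)
= 1500625

1500625


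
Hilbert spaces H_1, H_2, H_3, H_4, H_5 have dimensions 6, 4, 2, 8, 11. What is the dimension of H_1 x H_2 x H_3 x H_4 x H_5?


dim(H_1 x H_2 x H_3 x H_4 x H_5) = 6 * 4 * 2 * 8 * 11
= 24 * 2 * 8 * 11
= 48 * 8 * 11
= 384 * 11
= 4224

4224


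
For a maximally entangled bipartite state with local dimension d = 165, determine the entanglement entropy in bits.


For a maximally entangled state in d x d:
S = log2(d) = log2(165)
= 7.3663

7.3663


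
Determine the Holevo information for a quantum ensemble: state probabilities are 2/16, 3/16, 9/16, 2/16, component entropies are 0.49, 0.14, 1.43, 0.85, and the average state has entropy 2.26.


chi = S(rho) - sum_i p_i * S(rho_i)
Weighted entropy = 2/16 * 0.49 + 3/16 * 0.14 + 9/16 * 1.43 + 2/16 * 0.85
= 0.9981
chi = 2.26 - 0.9981
= 1.2619

1.2619


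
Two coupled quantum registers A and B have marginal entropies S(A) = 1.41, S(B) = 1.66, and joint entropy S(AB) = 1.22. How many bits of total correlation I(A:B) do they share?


I(A:B) = S(A) + S(B) - S(AB)
= 1.41 + 1.66 - 1.22
= 1.8500

1.8500


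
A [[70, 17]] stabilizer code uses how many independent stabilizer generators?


For an [[n,k]] stabilizer code:
Number of stabilizer generators = n - k
= 70 - 17
= 53

53


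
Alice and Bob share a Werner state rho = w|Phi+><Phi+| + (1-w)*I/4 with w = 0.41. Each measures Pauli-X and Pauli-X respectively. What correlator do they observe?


|Phi+> = (|00> + |11>)/sqrt(2)
For the pure Bell state, <X_A X_B> = +1 (Bell-state Pauli correlator).
The maximally-mixed part I/4 has tr(I/4 * P tensor P) = 0 for any traceless Pauli P.
So <X_A X_B>_rho = w * (+1) + (1 - w) * 0
= 0.41 * (+1)
= 0.4100

0.4100


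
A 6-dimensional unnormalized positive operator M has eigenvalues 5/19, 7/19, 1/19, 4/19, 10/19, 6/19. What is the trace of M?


tr(M) = sum of eigenvalues
= 5/19 + 7/19 + 1/19 + 4/19 + 10/19 + 6/19
= 33/19
= 1.7368

1.7368


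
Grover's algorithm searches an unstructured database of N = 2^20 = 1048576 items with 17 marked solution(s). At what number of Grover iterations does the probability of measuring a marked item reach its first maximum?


After j Grover iterations the success probability is P(j) = sin^2((2j+1)*theta), where sin(theta) = sqrt(k/N).
N = 2^20 = 1048576, k = 17
sin(theta) = sqrt(k/N) = 0.004026470338
theta = arcsin(sqrt(k/N)) = 0.004026481217 rad
P(j) reaches its first maximum when (2j+1)*theta is as close as possible to pi/2, i.e. j = round(pi/(4*theta) - 1/2).
pi/(4*theta) - 1/2 = 194.5582
(For comparison, the common estimate pi/4 * sqrt(N/k) = 195.0587; the exact maximiser is used here.)
Optimal iterations = 195

195


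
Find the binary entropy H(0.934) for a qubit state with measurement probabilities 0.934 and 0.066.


S = -p*log2(p) - (1-p)*log2(1-p)
p = 0.9340, 1-p = 0.0660
= -0.9340 * log2(0.9340) - 0.0660 * log2(0.0660)
= -(-0.0920) - (-0.2588)
= 0.3508

0.3508


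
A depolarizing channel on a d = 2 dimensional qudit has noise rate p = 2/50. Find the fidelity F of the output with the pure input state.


F = (1-p) + p/d
= (1 - 0.0400) + 0.0400/2
= 0.9600 + 0.0200
= 0.9800

0.9800


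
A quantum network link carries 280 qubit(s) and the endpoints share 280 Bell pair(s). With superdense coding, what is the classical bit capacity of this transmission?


Superdense coding allows 2 classical bits per shared entangled pair.
280 pair(s) -> 2 * 280 = 560 classical bits

560


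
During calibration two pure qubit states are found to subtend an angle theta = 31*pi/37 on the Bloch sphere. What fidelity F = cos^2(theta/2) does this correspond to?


For states separated by angle theta on Bloch sphere:
F = cos^2(theta/2)
theta = 31*pi/37 = 2.6321
theta/2 = 1.3161
cos(theta/2) = 0.2520
F = 0.0635

0.0635


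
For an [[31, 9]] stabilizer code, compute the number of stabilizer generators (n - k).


For an [[n,k]] stabilizer code:
Number of stabilizer generators = n - k
= 31 - 9
= 22

22


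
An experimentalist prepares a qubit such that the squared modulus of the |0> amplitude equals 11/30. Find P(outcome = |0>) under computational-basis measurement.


|alpha|^2 = 11/30 = 0.3667
|beta|^2 = 1 - 11/30 = 19/30 = 0.6333
P(|0>) = |alpha|^2 = 0.3667

0.3667


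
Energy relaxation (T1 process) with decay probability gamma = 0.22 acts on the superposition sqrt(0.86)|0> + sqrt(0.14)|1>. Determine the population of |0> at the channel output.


For amplitude damping with parameter gamma on state sqrt(a)|0> + sqrt(b)|1>:
alpha^2 = 0.86, beta^2 = 0.14
P(|0>) = alpha^2 + gamma * beta^2
= 0.86 + 0.22 * 0.14
= 0.86 + 0.0308
= 0.8908

0.8908


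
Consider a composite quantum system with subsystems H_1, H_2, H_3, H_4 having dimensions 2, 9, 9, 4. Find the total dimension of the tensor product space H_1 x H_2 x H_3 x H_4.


dim(H_1 x H_2 x H_3 x H_4) = 2 * 9 * 9 * 4
= 18 * 9 * 4
= 162 * 4
= 648

648


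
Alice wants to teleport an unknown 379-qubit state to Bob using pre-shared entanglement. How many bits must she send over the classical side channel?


Quantum teleportation requires 2 classical bits per qubit teleported.
379 qubit(s) -> 2 * 379 = 758 classical bits

758


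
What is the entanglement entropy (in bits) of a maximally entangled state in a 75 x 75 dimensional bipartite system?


For a maximally entangled state in d x d:
S = log2(d) = log2(75)
= 6.2288

6.2288


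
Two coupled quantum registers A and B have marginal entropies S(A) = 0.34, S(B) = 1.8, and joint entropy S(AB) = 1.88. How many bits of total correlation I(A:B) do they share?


I(A:B) = S(A) + S(B) - S(AB)
= 0.34 + 1.8 - 1.88
= 0.2600

0.2600


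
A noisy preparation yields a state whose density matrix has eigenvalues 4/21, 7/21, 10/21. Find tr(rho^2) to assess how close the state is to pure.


tr(rho^2) = sum of eigenvalues squared
= (4/21)^2 + (7/21)^2 + (10/21)^2
= (16 + 49 + 100) / 441
= 165/441
= 0.3741

0.3741


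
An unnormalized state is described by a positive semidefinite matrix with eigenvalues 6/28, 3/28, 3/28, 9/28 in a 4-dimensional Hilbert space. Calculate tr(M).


tr(M) = sum of eigenvalues
= 6/28 + 3/28 + 3/28 + 9/28
= 21/28
= 0.7500

0.7500


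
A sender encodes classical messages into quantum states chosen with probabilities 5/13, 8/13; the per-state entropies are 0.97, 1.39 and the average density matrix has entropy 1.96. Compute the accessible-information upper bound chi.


chi = S(rho) - sum_i p_i * S(rho_i)
Weighted entropy = 5/13 * 0.97 + 8/13 * 1.39
= 1.2285
chi = 1.96 - 1.2285
= 0.7315

0.7315


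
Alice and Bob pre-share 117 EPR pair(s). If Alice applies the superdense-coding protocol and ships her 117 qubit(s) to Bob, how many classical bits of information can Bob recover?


Superdense coding allows 2 classical bits per shared entangled pair.
117 pair(s) -> 2 * 117 = 234 classical bits

234


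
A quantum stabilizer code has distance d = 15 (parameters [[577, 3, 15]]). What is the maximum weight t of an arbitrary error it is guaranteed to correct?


Code parameters: [[577, 3, 15]], distance d = 15.
Number of correctable errors = floor((d-1)/2)
= floor((15 - 1)/2)
= floor(14/2)
= 7

7


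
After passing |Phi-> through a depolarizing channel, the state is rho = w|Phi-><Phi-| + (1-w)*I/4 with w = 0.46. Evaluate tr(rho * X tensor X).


|Phi-> = (|00> - |11>)/sqrt(2)
For the pure Bell state, <X_A X_B> = -1 (Bell-state Pauli correlator).
The maximally-mixed part I/4 has tr(I/4 * P tensor P) = 0 for any traceless Pauli P.
So <X_A X_B>_rho = w * (-1) + (1 - w) * 0
= 0.46 * (-1)
= -0.4600

-0.4600


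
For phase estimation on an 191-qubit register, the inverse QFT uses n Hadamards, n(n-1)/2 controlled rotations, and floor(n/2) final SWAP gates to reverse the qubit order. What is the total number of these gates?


Hadamard gates: 191
Controlled rotations: n*(n-1)/2 = 191*190/2 = 18145
SWAP gates: floor(n/2) = floor(191/2) = 95
Total = 191 + 18145 + 95
= 18431

18431


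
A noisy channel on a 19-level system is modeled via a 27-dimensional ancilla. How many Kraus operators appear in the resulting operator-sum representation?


Tracing out the environment in an orthonormal basis {|i>_E} gives Kraus operators K_i = <i|_E U |0>_E.
Number of Kraus operators = dim(H_env) = d_env
= 27

27


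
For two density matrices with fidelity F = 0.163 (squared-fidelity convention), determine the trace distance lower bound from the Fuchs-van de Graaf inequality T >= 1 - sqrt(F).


Fuchs-van de Graaf (squared-fidelity convention): 1 - sqrt(F) <= T <= sqrt(1 - F).
Lower bound: T >= 1 - sqrt(F)
sqrt(F) = sqrt(0.163) = 0.4037
T >= 1 - 0.4037
T >= 0.5963

0.5963


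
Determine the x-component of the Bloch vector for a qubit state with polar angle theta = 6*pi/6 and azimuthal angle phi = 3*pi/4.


theta = 3.1416, phi = 2.3562
r_x = sin(theta)*cos(phi) = 0.0000 * -0.7071
r_x = 0.0000

0.0000


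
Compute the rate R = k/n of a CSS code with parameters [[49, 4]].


Code rate R = k/n
= 4/49
= 0.0816

0.0816


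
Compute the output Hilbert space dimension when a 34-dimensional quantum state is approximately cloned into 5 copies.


Output space = H^(tensor 5) where dim(H) = 34
dim = 34^5
= 1156 (after 2 factors)
= 39304 (after 3 factors)
= 1336336 (after 4 factors)
= 45435424 (after 5 factors)
= 45435424

45435424


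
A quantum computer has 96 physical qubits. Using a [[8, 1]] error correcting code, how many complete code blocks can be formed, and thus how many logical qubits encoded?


Each code block uses 8 physical qubits for 1 logical qubit(s).
Number of complete blocks = floor(96 / 8) = 12
Logical qubits = 12 * 1
= 12

12


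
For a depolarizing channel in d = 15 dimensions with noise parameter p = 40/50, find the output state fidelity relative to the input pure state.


F = (1-p) + p/d
= (1 - 0.8000) + 0.8000/15
= 0.2000 + 0.0533
= 0.2533

0.2533


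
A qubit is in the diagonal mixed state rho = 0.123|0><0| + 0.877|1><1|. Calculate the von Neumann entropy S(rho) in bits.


S = -p*log2(p) - (1-p)*log2(1-p)
p = 0.1230, 1-p = 0.8770
= -0.1230 * log2(0.1230) - 0.8770 * log2(0.8770)
= -(-0.3719) - (-0.1661)
= 0.5379

0.5379


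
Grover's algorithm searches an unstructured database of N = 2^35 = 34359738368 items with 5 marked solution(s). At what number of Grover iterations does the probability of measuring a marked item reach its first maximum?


After j Grover iterations the success probability is P(j) = sin^2((2j+1)*theta), where sin(theta) = sqrt(k/N).
N = 2^35 = 34359738368, k = 5
sin(theta) = sqrt(k/N) = 1.206313194e-05
theta = arcsin(sqrt(k/N)) = 1.206313194e-05 rad
P(j) reaches its first maximum when (2j+1)*theta is as close as possible to pi/2, i.e. j = round(pi/(4*theta) - 1/2).
pi/(4*theta) - 1/2 = 65106.8177
(For comparison, the common estimate pi/4 * sqrt(N/k) = 65107.3177; the exact maximiser is used here.)
Optimal iterations = 65107

65107


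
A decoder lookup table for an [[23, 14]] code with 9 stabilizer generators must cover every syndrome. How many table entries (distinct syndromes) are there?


Each stabilizer generator gives a binary (+1 or -1) measurement outcome.
With 9 independent generators:
Total syndromes = 2^9
= 512

512


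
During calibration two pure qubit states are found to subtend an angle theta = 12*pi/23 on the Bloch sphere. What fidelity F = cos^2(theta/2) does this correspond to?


For states separated by angle theta on Bloch sphere:
F = cos^2(theta/2)
theta = 12*pi/23 = 1.6391
theta/2 = 0.8195
cos(theta/2) = 0.6826
F = 0.4659

0.4659


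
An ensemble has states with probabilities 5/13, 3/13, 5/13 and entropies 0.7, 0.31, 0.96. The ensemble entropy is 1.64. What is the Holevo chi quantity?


chi = S(rho) - sum_i p_i * S(rho_i)
Weighted entropy = 5/13 * 0.7 + 3/13 * 0.31 + 5/13 * 0.96
= 0.7100
chi = 1.64 - 0.7100
= 0.9300

0.9300


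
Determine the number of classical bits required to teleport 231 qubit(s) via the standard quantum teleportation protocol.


Quantum teleportation requires 2 classical bits per qubit teleported.
231 qubit(s) -> 2 * 231 = 462 classical bits

462


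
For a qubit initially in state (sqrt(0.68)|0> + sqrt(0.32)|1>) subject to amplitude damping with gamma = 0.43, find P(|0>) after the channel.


For amplitude damping with parameter gamma on state sqrt(a)|0> + sqrt(b)|1>:
alpha^2 = 0.68, beta^2 = 0.32
P(|0>) = alpha^2 + gamma * beta^2
= 0.68 + 0.43 * 0.32
= 0.68 + 0.1376
= 0.8176

0.8176


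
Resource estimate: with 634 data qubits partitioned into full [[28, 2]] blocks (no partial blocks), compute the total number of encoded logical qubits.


Each code block uses 28 physical qubits for 2 logical qubit(s).
Number of complete blocks = floor(634 / 28) = 22
Logical qubits = 22 * 2
= 44

44


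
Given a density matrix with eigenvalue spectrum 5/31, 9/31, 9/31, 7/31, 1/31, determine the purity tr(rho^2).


tr(rho^2) = sum of eigenvalues squared
= (5/31)^2 + (9/31)^2 + (9/31)^2 + (7/31)^2 + (1/31)^2
= (25 + 81 + 81 + 49 + 1) / 961
= 237/961
= 0.2466

0.2466


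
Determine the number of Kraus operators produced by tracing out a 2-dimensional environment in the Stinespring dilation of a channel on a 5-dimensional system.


Tracing out the environment in an orthonormal basis {|i>_E} gives Kraus operators K_i = <i|_E U |0>_E.
Number of Kraus operators = dim(H_env) = d_env
= 2

2


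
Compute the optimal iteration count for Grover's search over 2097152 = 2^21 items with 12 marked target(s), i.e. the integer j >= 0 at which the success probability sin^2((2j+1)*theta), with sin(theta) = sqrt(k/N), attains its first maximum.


After j Grover iterations the success probability is P(j) = sin^2((2j+1)*theta), where sin(theta) = sqrt(k/N).
N = 2^21 = 2097152, k = 12
sin(theta) = sqrt(k/N) = 0.002392079827
theta = arcsin(sqrt(k/N)) = 0.002392082108 rad
P(j) reaches its first maximum when (2j+1)*theta is as close as possible to pi/2, i.e. j = round(pi/(4*theta) - 1/2).
pi/(4*theta) - 1/2 = 327.8324
(For comparison, the common estimate pi/4 * sqrt(N/k) = 328.3328; the exact maximiser is used here.)
Optimal iterations = 328

328


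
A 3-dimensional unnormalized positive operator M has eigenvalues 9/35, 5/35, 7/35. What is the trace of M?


tr(M) = sum of eigenvalues
= 9/35 + 5/35 + 7/35
= 21/35
= 0.6000

0.6000
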